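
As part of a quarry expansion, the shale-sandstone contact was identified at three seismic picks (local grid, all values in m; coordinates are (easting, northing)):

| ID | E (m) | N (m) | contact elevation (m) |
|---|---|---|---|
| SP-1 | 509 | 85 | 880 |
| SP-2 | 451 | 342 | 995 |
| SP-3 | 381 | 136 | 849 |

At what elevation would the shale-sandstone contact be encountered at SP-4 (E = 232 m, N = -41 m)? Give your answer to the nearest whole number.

Let the plane be z = a·E + b·N + c.
SP-2−SP-1: −58a + 257b = 115;  SP-3−SP-1: −128a + 51b = −31.
Solving gives a = 0.46202, b = 0.55174.
Then c = 880 − a·509 − b·85 = 597.93.
At (232, -41): z = 107.2 − 22.6 + 597.93 = 682.5 m.

683 m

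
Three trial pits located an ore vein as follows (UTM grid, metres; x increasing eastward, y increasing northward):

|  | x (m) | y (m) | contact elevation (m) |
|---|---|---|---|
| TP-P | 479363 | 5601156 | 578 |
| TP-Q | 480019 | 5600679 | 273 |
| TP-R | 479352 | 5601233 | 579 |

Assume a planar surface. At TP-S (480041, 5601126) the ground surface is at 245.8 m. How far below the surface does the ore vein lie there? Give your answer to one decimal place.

10.6 m

Two edge vectors: TP-P→TP-Q = (656, -477, -305), TP-P→TP-R = (-11, 77, 1).
Normal n = (TP-P→TP-Q) × (TP-P→TP-R) = (23008, 2699, 45265).
So ∂z/∂x = −n_x/n_z = −0.508295593 and ∂z/∂y = −n_y/n_z = −0.059626643.
Intercept c from TP-P: 578 + 243658.10 + 333978.13 = 578214.23.
At (480041, 5601126): z_contact = −244002.72 − 333976.34 + 578214.23 = 235.16 m.
Depth below ground = 245.8 − 235.16 = 10.6 m.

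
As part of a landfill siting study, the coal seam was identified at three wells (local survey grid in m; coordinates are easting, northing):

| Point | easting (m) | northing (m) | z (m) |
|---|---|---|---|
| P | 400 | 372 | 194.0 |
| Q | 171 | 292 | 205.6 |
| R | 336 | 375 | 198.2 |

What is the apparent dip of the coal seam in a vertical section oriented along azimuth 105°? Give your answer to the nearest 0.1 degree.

Two edge vectors: P→Q = (-229, -80, 11.6), P→R = (-64, 3, 4.2).
Normal n = (P→Q) × (P→R) = (-370.8, 219.4, -5807).
So ∂z/∂easting = −n_x/n_z = −0.06385 and ∂z/∂northing = −n_y/n_z = 0.03778.
Unit vector along 105° is (sin 105°, cos 105°) = (0.9659, -0.2588).
Slope in that direction = a·(0.9659) + b·(-0.2588) = −0.07146.
Apparent dip = arctan|0.07146| = 4.1° (true dip is 4.2°, so apparent ≤ true as expected).

4.1°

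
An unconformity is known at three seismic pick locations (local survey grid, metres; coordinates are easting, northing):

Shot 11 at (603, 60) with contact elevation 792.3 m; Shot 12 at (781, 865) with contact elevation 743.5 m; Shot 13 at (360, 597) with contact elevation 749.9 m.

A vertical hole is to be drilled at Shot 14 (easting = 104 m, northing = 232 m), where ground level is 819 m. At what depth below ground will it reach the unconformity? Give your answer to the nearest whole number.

52 m

Two edge vectors: Shot 11→Shot 12 = (178, 805, -48.8), Shot 11→Shot 13 = (-243, 537, -42.4).
Normal n = (Shot 11→Shot 12) × (Shot 11→Shot 13) = (-7926.4, 19405.6, 291201).
So ∂z/∂easting = −n_x/n_z = 0.02722 and ∂z/∂northing = −n_y/n_z = −0.06664.
Intercept c from Shot 11: 792.3 − 16.41 + 4.00 = 779.88.
At (104, 232): z_contact = 2.8 − 15.5 + 779.88 = 767.3 m.
Depth below ground = 819 − 767.3 = 52 m.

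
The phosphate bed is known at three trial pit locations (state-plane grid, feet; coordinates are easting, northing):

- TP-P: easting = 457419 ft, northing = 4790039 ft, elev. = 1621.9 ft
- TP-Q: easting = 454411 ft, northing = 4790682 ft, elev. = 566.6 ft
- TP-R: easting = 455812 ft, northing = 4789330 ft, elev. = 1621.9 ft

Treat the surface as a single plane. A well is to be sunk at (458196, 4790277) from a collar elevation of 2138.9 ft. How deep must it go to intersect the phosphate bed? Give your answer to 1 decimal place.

Let the plane be z = a·easting + b·northing + c.
TP-Q−TP-P: −3008a + 643b = −1055.3;  TP-R−TP-P: −1607a − 709b = 0.
Solving gives a = 0.236327884, b = −0.535654315.
Then c = 1621.9 − a·457419 − b·4790039 = 2459326.10.
At (458196, 4790277): z_contact = 108284.49 − 2565932.55 + 2459326.10 = 1678.04 ft.
Depth below ground = 2138.9 − 1678.04 = 460.9 ft.

460.9 ft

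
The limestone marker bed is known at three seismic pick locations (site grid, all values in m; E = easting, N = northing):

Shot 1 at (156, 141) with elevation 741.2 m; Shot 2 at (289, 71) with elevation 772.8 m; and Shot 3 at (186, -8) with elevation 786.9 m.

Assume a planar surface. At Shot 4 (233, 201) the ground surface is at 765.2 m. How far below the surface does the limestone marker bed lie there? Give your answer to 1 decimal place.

Let the plane be z = a·E + b·N + c.
Shot 2−Shot 1: 133a − 70b = 31.6;  Shot 3−Shot 1: 30a − 149b = 45.7.
Solving gives a = 0.08520, b = −0.28956.
Then c = 741.2 − a·156 − b·141 = 768.74.
At (233, 201): z_contact = 19.85 − 58.20 + 768.74 = 730.39 m.
Depth below ground = 765.2 − 730.39 = 34.8 m.

34.8 m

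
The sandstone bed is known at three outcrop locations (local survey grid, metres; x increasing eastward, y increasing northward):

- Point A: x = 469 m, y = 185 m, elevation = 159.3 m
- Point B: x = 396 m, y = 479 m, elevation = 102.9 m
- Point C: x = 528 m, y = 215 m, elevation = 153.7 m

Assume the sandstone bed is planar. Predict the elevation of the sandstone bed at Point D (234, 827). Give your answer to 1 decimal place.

36.0 m

Let the plane be z = a·x + b·y + c.
Point B−Point A: −73a + 294b = −56.4;  Point C−Point A: 59a + 30b = −5.6.
Solving gives a = 0.00233, b = −0.19126.
Then c = 159.3 − a·469 − b·185 = 193.59.
At (234, 827): z = 0.5 − 158.2 + 193.59 = 36.0 m.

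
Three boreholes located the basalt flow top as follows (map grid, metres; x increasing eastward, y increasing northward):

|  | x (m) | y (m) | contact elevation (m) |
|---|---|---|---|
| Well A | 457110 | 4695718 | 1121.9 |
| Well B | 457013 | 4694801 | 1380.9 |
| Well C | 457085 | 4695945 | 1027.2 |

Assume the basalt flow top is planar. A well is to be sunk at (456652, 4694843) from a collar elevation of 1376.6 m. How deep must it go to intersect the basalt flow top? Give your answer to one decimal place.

Two edge vectors: Well A→Well B = (-97, -917, 259), Well A→Well C = (-25, 227, -94.7).
Normal n = (Well A→Well B) × (Well A→Well C) = (28046.9, -15660.9, -44944).
So ∂z/∂x = −n_x/n_z = 0.624041029 and ∂z/∂y = −n_y/n_z = −0.348453631.
Intercept c from Well A: 1121.9 − 285255.39 + 1636239.99 = 1352106.49.
At (456652, 4694843): z_contact = 284969.58 − 1635935.09 + 1352106.49 = 1140.99 m.
Depth below ground = 1376.6 − 1140.99 = 235.6 m.

235.6 m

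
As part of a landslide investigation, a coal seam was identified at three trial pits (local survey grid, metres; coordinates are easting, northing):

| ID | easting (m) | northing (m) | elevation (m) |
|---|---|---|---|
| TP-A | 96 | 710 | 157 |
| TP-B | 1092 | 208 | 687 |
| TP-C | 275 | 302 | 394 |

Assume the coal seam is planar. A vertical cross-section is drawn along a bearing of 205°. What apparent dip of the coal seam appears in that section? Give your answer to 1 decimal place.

Two edge vectors: TP-A→TP-B = (996, -502, 530), TP-A→TP-C = (179, -408, 237).
Normal n = (TP-A→TP-B) × (TP-A→TP-C) = (97266, -141182, -316510).
So ∂z/∂easting = −n_x/n_z = 0.30731 and ∂z/∂northing = −n_y/n_z = −0.44606.
Unit vector along 205° is (sin 205°, cos 205°) = (-0.4226, -0.9063).
Slope in that direction = a·(-0.4226) + b·(-0.9063) = 0.27439.
Apparent dip = arctan|0.27439| = 15.3° (true dip is 28.4°, so apparent ≤ true as expected).

15.3°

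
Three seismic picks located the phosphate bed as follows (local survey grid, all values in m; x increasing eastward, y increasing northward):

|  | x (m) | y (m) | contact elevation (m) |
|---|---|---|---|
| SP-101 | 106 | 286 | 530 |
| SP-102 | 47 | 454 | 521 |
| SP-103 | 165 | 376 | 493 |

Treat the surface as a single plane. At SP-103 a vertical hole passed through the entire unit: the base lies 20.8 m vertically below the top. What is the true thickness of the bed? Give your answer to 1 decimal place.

Let the plane be z = a·x + b·y + c.
SP-102−SP-101: −59a + 168b = −9;  SP-103−SP-101: 59a + 90b = −37.
Solving gives a = −0.35514, b = −0.17829.
|∇z| = √(a²+b²) = 0.39739, so dip δ = arctan(0.39739) = 21.67°.
True thickness = vertical thickness × cos δ = 20.8 × cos 21.67° = 19.3 m.

19.3 m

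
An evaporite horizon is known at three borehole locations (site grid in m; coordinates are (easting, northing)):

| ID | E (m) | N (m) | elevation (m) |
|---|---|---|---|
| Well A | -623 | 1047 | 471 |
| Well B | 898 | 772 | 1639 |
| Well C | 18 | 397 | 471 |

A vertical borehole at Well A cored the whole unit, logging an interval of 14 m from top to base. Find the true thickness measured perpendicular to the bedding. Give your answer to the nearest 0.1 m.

8.5 m

Let the plane be z = a·E + b·N + c.
Well B−Well A: 1521a − 275b = 1168;  Well C−Well A: 641a − 650b = 0.
Solving gives a = 0.93454, b = 0.92160.
|∇z| = √(a²+b²) = 1.31253, so dip δ = arctan(1.31253) = 52.70°.
True thickness = vertical thickness × cos δ = 14 × cos 52.70° = 8.5 m.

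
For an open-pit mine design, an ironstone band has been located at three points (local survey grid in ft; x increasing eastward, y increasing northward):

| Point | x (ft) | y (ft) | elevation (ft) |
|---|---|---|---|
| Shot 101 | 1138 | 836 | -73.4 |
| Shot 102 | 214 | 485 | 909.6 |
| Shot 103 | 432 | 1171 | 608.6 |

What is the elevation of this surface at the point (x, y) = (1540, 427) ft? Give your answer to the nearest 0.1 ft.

-436.7 ft

Two edge vectors: Shot 101→Shot 102 = (-924, -351, 983), Shot 101→Shot 103 = (-706, 335, 682).
Normal n = (Shot 101→Shot 102) × (Shot 101→Shot 103) = (-568687, -63830, -557346).
So ∂z/∂x = −n_x/n_z = −1.020348 and ∂z/∂y = −n_y/n_z = −0.114525.
Intercept c from Shot 101: -73.4 + 1161.16 + 95.74 = 1183.50.
At (1540, 427): z = −1571.3 − 48.9 + 1183.50 = -436.7 ft.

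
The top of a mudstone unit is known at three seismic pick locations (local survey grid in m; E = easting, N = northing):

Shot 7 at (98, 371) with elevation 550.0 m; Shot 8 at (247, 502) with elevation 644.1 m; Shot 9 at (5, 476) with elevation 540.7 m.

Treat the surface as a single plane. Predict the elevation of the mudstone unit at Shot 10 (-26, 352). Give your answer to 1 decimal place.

495.5 m

Two edge vectors: Shot 7→Shot 8 = (149, 131, 94.1), Shot 7→Shot 9 = (-93, 105, -9.3).
Normal n = (Shot 7→Shot 8) × (Shot 7→Shot 9) = (-11098.8, -7365.6, 27828).
So ∂z/∂E = −n_x/n_z = 0.39884 and ∂z/∂N = −n_y/n_z = 0.26468.
Intercept c from Shot 7: 550 − 39.09 − 98.20 = 412.72.
At (-26, 352): z = −10.4 + 93.2 + 412.72 = 495.5 m.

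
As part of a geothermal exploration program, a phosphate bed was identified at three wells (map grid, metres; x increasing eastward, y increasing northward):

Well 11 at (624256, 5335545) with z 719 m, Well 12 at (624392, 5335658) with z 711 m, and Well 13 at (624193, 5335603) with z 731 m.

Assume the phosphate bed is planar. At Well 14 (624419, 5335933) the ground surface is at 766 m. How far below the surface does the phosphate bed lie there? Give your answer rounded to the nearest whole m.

Let the plane be z = a·x + b·y + c.
Well 12−Well 11: 136a + 113b = −8;  Well 13−Well 11: −63a + 58b = 12.
Solving gives a = −0.12127674, b = 0.07516492.
Then c = 719 − a·624256 − b·5335545 = −324619.10.
At (624419, 5335933): z_contact = −75727.5 + 401075.0 − 324619.10 = 728.4 m.
Depth below ground = 766 − 728.4 = 38 m.

38 m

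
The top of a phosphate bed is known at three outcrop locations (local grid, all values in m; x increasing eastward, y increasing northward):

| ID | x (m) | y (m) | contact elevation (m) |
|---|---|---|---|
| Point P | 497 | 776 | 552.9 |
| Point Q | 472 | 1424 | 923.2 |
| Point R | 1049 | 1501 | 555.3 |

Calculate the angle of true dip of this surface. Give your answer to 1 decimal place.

Let the plane be z = a·x + b·y + c.
Point Q−Point P: −25a + 648b = 370.3;  Point R−Point P: 552a + 725b = 2.4.
Solving gives a = −0.71021, b = 0.54405.
Gradient magnitude |∇z| = √(a² + b²) = √(0.50440 + 0.29599) = 0.89465.
True dip = arctan(0.89465) = 41.8°, dipping toward SE (azimuth ≈ 127°).

41.8°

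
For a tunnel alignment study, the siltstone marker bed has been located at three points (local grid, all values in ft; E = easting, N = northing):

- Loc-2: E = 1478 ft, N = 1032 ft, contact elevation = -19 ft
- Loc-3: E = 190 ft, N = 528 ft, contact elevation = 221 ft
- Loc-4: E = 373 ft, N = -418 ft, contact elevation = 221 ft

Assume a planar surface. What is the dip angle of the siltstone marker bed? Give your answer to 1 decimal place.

Let the plane be z = a·E + b·N + c.
Loc-3−Loc-2: −1288a − 504b = 240;  Loc-4−Loc-2: −1105a − 1450b = 240.
Solving gives a = −0.17322, b = −0.03351.
Gradient magnitude |∇z| = √(a² + b²) = √(0.03001 + 0.00112) = 0.17643.
True dip = arctan(0.17643) = 10.0°, dipping toward E (azimuth ≈ 079°).

10.0°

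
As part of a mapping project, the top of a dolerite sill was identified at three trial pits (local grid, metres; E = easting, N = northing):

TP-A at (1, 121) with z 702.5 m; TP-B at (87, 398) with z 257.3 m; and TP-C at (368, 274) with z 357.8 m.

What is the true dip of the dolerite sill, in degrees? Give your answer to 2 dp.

57.05°

Two edge vectors: TP-A→TP-B = (86, 277, -445.2), TP-A→TP-C = (367, 153, -344.7).
Normal n = (TP-A→TP-B) × (TP-A→TP-C) = (-27366.3, -133744.2, -88501).
So ∂z/∂E = −n_x/n_z = −0.30922 and ∂z/∂N = −n_y/n_z = −1.51122.
Gradient magnitude |∇z| = √(a² + b²) = √(0.09562 + 2.28378) = 1.54253.
True dip = arctan(1.54253) = 57.05°, dipping toward NNE (azimuth ≈ 012°).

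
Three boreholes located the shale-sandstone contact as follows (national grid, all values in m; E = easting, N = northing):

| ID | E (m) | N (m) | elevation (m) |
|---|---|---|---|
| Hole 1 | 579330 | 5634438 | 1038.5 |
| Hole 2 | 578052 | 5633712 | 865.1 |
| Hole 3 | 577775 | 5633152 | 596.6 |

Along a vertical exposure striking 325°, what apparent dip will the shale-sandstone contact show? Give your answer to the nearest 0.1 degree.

30.1°

Let the plane be z = a·E + b·N + c.
Hole 2−Hole 1: −1278a − 726b = −173.4;  Hole 3−Hole 1: −1555a − 1286b = −441.9.
Solving gives a = −0.19011, b = 0.57350.
Unit vector along 325° is (sin 325°, cos 325°) = (-0.5736, 0.8192).
Slope in that direction = a·(-0.5736) + b·(0.8192) = 0.57883.
Apparent dip = arctan|0.57883| = 30.1° (true dip is 31.1°, so apparent ≤ true as expected).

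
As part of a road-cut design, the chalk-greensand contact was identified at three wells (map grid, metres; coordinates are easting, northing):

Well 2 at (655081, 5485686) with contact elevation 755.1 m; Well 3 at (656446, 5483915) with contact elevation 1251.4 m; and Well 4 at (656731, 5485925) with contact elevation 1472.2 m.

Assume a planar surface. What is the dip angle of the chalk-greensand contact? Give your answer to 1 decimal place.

23.3°

Let the plane be z = a·easting + b·northing + c.
Well 3−Well 2: 1365a − 1771b = 496.3;  Well 4−Well 2: 1650a + 239b = 717.1.
Solving gives a = 0.42747, b = 0.04924.
Gradient magnitude |∇z| = √(a² + b²) = √(0.18273 + 0.00242) = 0.43030.
True dip = arctan(0.43030) = 23.3°, dipping toward W (azimuth ≈ 263°).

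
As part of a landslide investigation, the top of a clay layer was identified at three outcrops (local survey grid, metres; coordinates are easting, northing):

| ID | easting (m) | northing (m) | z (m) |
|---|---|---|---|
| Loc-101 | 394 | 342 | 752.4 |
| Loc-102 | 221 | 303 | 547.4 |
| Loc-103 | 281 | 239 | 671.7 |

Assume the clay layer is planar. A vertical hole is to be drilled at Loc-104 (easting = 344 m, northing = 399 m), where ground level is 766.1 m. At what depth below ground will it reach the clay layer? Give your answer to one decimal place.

119.8 m

Let the plane be z = a·easting + b·northing + c.
Loc-102−Loc-101: −173a − 39b = −205;  Loc-103−Loc-101: −113a − 103b = −80.7.
Solving gives a = 1.33967, b = −0.68624.
Then c = 752.4 − a·394 − b·342 = 459.26.
At (344, 399): z_contact = 460.85 − 273.81 + 459.26 = 646.30 m.
Depth below ground = 766.1 − 646.30 = 119.8 m.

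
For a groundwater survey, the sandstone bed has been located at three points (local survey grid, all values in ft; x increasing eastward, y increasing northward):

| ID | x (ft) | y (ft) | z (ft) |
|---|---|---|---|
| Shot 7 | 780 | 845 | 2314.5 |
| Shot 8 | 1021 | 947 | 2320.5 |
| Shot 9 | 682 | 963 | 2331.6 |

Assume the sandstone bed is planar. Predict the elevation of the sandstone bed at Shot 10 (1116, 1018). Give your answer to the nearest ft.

Two edge vectors: Shot 7→Shot 8 = (241, 102, 6), Shot 7→Shot 9 = (-98, 118, 17.1).
Normal n = (Shot 7→Shot 8) × (Shot 7→Shot 9) = (1036.2, -4709.1, 38434).
So ∂z/∂x = −n_x/n_z = −0.02696 and ∂z/∂y = −n_y/n_z = 0.12252.
Intercept c from Shot 7: 2314.5 + 21.03 − 103.53 = 2232.00.
At (1116, 1018): z = −30.1 + 124.7 + 2232.00 = 2326.6 ft.

2327 ft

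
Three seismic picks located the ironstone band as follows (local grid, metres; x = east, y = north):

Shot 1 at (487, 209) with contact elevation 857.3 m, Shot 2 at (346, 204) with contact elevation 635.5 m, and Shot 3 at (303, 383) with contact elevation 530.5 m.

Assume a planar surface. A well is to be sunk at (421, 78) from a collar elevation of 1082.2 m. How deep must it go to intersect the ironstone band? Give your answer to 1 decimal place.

302.1 m

Let the plane be z = a·x + b·y + c.
Shot 2−Shot 1: −141a − 5b = −221.8;  Shot 3−Shot 1: −184a + 174b = −326.8.
Solving gives a = 1.58039, b = −0.20695.
Then c = 857.3 − a·487 − b·209 = 130.90.
At (421, 78): z_contact = 665.34 − 16.14 + 130.90 = 780.10 m.
Depth below ground = 1082.2 − 780.10 = 302.1 m.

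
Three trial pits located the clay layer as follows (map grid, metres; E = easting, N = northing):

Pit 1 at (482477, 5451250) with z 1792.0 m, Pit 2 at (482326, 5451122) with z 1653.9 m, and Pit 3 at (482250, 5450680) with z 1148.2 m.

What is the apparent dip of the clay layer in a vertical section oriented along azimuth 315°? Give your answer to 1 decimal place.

40.8°

Let the plane be z = a·E + b·N + c.
Pit 2−Pit 1: −151a − 128b = −138.1;  Pit 3−Pit 1: −227a − 570b = −643.8.
Solving gives a = −0.06471, b = 1.15524.
Unit vector along 315° is (sin 315°, cos 315°) = (-0.7071, 0.7071).
Slope in that direction = a·(-0.7071) + b·(0.7071) = 0.86264.
Apparent dip = arctan|0.86264| = 40.8° (true dip is 49.2°, so apparent ≤ true as expected).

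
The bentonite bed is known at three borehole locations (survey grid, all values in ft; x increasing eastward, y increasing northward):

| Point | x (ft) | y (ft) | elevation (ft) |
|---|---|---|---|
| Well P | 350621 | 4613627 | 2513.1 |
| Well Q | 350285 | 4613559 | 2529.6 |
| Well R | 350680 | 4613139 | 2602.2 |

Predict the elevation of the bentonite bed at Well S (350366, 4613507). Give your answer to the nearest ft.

Let the plane be z = a·x + b·y + c.
Well Q−Well P: −336a − 68b = 16.5;  Well R−Well P: 59a − 488b = 89.1.
Solving gives a = −0.01186570, b = −0.18401655.
Then c = 2513.1 − a·350621 − b·4613627 = 855657.18.
At (350366, 4613507): z = −4157.3 − 848961.6 + 855657.18 = 2538.2 ft.

2538 ft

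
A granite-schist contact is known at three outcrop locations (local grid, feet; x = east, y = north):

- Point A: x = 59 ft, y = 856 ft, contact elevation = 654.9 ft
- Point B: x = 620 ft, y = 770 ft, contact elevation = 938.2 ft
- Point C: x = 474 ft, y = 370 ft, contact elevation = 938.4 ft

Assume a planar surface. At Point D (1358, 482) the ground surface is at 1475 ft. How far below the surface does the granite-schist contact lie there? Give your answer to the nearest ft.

134 ft

Let the plane be z = a·x + b·y + c.
Point B−Point A: 561a − 86b = 283.3;  Point C−Point A: 415a − 486b = 283.5.
Solving gives a = 0.47816, b = −0.17503.
Then c = 654.9 − a·59 − b·856 = 776.51.
At (1358, 482): z_contact = 649.3 − 84.4 + 776.51 = 1341.5 ft.
Depth below ground = 1475 − 1341.5 = 134 ft.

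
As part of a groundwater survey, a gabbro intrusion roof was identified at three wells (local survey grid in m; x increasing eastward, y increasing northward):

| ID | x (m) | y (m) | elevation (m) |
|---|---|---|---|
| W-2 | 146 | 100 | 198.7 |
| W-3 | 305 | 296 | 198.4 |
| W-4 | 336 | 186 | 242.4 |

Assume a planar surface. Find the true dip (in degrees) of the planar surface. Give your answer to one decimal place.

Let the plane be z = a·x + b·y + c.
W-3−W-2: 159a + 196b = −0.3;  W-4−W-2: 190a + 86b = 43.7.
Solving gives a = 0.36455, b = −0.29726.
Gradient magnitude |∇z| = √(a² + b²) = √(0.13290 + 0.08837) = 0.47039.
True dip = arctan(0.47039) = 25.2°, dipping toward NW (azimuth ≈ 309°).

25.2°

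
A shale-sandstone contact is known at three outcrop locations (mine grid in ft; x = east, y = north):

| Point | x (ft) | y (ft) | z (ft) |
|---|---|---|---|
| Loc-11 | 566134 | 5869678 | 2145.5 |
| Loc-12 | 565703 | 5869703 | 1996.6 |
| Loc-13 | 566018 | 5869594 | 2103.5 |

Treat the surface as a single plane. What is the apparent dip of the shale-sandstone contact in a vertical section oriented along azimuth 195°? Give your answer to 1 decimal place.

6.3°

Two edge vectors: Loc-11→Loc-12 = (-431, 25, -148.9), Loc-11→Loc-13 = (-116, -84, -42).
Normal n = (Loc-11→Loc-12) × (Loc-11→Loc-13) = (-13557.6, -829.6, 39104).
So ∂z/∂x = −n_x/n_z = 0.34671 and ∂z/∂y = −n_y/n_z = 0.02122.
Unit vector along 195° is (sin 195°, cos 195°) = (-0.2588, -0.9659).
Slope in that direction = a·(-0.2588) + b·(-0.9659) = −0.11023.
Apparent dip = arctan|0.11023| = 6.3° (true dip is 19.2°, so apparent ≤ true as expected).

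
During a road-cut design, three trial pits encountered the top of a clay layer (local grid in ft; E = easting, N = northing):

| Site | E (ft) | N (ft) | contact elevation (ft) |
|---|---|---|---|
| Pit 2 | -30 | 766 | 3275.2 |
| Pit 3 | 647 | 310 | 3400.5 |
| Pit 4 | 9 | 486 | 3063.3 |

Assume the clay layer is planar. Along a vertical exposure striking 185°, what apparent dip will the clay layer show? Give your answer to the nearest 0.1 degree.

42.8°

Two edge vectors: Pit 2→Pit 3 = (677, -456, 125.3), Pit 2→Pit 4 = (39, -280, -211.9).
Normal n = (Pit 2→Pit 3) × (Pit 2→Pit 4) = (131710.4, 148343, -171776).
So ∂z/∂E = −n_x/n_z = 0.76676 and ∂z/∂N = −n_y/n_z = 0.86358.
Unit vector along 185° is (sin 185°, cos 185°) = (-0.0872, -0.9962).
Slope in that direction = a·(-0.0872) + b·(-0.9962) = −0.92713.
Apparent dip = arctan|0.92713| = 42.8° (true dip is 49.1°, so apparent ≤ true as expected).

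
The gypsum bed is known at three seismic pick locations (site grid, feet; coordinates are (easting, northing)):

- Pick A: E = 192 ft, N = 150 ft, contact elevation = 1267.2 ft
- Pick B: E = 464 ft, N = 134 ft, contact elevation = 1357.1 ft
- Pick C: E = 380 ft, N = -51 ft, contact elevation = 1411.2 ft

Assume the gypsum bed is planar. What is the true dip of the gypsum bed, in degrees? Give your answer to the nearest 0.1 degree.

27.8°

Let the plane be z = a·E + b·N + c.
Pick B−Pick A: 272a − 16b = 89.9;  Pick C−Pick A: 188a − 201b = 144.
Solving gives a = 0.30516, b = −0.43099.
Gradient magnitude |∇z| = √(a² + b²) = √(0.09312 + 0.18575) = 0.52809.
True dip = arctan(0.52809) = 27.8°, dipping toward NW (azimuth ≈ 325°).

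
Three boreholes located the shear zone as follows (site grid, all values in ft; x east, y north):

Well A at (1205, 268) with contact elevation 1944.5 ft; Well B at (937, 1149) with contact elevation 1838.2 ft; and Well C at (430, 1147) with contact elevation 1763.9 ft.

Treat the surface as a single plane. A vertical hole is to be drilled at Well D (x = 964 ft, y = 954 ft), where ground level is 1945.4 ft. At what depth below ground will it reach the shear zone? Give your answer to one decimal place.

88.4 ft

Let the plane be z = a·x + b·y + c.
Well B−Well A: −268a + 881b = −106.3;  Well C−Well A: −775a + 879b = −180.6.
Solving gives a = 0.146848, b = −0.075987.
Then c = 1944.5 − a·1205 − b·268 = 1787.91.
At (964, 954): z_contact = 141.56 − 72.49 + 1787.91 = 1856.98 ft.
Depth below ground = 1945.4 − 1856.98 = 88.4 ft.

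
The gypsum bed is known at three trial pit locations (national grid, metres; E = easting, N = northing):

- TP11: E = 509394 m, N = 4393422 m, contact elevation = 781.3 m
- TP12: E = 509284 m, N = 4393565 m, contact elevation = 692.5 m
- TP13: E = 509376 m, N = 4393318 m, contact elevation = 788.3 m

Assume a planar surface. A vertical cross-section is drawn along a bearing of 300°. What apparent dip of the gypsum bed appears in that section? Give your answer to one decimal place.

30.7°

Two edge vectors: TP11→TP12 = (-110, 143, -88.8), TP11→TP13 = (-18, -104, 7).
Normal n = (TP11→TP12) × (TP11→TP13) = (-8234.2, 2368.4, 14014).
So ∂z/∂E = −n_x/n_z = 0.58757 and ∂z/∂N = −n_y/n_z = −0.16900.
Unit vector along 300° is (sin 300°, cos 300°) = (-0.8660, 0.5000).
Slope in that direction = a·(-0.8660) + b·(0.5000) = −0.59335.
Apparent dip = arctan|0.59335| = 30.7° (true dip is 31.4°, so apparent ≤ true as expected).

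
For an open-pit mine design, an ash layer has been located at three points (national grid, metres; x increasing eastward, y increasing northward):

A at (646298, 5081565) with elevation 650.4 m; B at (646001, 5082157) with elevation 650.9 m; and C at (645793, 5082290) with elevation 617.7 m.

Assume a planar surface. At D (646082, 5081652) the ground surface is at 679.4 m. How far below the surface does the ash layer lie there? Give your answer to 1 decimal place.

69.6 m

Let the plane be z = a·x + b·y + c.
B−A: −297a + 592b = 0.5;  C−A: −505a + 725b = −32.7.
Solving gives a = 0.235797214, b = 0.119141508.
Then c = 650.4 − a·646298 − b·5081565 = −757170.18.
At (646082, 5081652): z_contact = 152344.34 + 605435.68 − 757170.18 = 609.83 m.
Depth below ground = 679.4 − 609.83 = 69.6 m.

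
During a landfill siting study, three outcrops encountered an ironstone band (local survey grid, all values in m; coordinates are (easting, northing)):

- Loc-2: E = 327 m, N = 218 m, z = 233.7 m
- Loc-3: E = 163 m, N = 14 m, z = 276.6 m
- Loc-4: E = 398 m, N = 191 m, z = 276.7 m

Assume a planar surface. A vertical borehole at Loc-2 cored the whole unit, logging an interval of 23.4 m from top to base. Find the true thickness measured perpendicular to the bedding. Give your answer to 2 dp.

19.45 m

Two edge vectors: Loc-2→Loc-3 = (-164, -204, 42.9), Loc-2→Loc-4 = (71, -27, 43).
Normal n = (Loc-2→Loc-3) × (Loc-2→Loc-4) = (-7613.7, 10097.9, 18912).
So ∂z/∂E = −n_x/n_z = 0.40259 and ∂z/∂N = −n_y/n_z = −0.53394.
|∇z| = √(a²+b²) = 0.66871, so dip δ = arctan(0.66871) = 33.77°.
True thickness = vertical thickness × cos δ = 23.4 × cos 33.77° = 19.45 m.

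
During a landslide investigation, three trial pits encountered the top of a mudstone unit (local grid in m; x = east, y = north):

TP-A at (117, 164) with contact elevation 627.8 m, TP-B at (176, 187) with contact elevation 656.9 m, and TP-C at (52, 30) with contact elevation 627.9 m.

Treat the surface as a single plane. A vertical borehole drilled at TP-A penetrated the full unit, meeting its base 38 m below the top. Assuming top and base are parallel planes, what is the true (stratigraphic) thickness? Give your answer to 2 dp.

Two edge vectors: TP-A→TP-B = (59, 23, 29.1), TP-A→TP-C = (-65, -134, 0.1).
Normal n = (TP-A→TP-B) × (TP-A→TP-C) = (3901.7, -1897.4, -6411).
So ∂z/∂x = −n_x/n_z = 0.60859 and ∂z/∂y = −n_y/n_z = −0.29596.
|∇z| = √(a²+b²) = 0.67674, so dip δ = arctan(0.67674) = 34.09°.
True thickness = vertical thickness × cos δ = 38 × cos 34.09° = 31.47 m.

31.47 m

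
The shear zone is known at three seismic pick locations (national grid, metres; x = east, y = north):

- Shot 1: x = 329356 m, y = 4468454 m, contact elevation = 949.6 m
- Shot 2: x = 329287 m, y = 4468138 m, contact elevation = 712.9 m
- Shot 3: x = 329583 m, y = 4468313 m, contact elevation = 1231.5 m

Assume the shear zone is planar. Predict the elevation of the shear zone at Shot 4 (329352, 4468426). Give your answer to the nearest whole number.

Let the plane be z = a·x + b·y + c.
Shot 2−Shot 1: −69a − 316b = −236.7;  Shot 3−Shot 1: 227a − 141b = 281.9.
Solving gives a = 1.50323590, b = 0.42081241.
Then c = 949.6 − a·329356 − b·4468454 = −2374531.08.
At (329352, 4468426): z = 495093.8 + 1880369.1 − 2374531.08 = 931.8 m.

932 m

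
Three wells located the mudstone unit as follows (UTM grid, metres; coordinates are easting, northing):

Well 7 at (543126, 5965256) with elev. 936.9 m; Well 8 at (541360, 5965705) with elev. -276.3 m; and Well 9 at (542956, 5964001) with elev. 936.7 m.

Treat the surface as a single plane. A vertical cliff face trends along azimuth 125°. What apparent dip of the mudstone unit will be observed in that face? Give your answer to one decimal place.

Let the plane be z = a·easting + b·northing + c.
Well 8−Well 7: −1766a + 449b = −1213.2;  Well 9−Well 7: −170a − 1255b = −0.2.
Solving gives a = 0.66414, b = −0.08980.
Unit vector along 125° is (sin 125°, cos 125°) = (0.8192, -0.5736).
Slope in that direction = a·(0.8192) + b·(-0.5736) = 0.59554.
Apparent dip = arctan|0.59554| = 30.8° (true dip is 33.8°, so apparent ≤ true as expected).

30.8°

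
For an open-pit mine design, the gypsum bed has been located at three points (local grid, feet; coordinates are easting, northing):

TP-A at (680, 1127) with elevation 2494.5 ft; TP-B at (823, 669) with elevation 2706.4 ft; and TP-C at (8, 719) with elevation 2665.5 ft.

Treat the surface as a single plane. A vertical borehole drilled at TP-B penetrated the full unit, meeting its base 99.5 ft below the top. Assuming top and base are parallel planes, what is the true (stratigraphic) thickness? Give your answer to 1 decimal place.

Two edge vectors: TP-A→TP-B = (143, -458, 211.9), TP-A→TP-C = (-672, -408, 171).
Normal n = (TP-A→TP-B) × (TP-A→TP-C) = (8137.2, -166849.8, -366120).
So ∂z/∂easting = −n_x/n_z = 0.02223 and ∂z/∂northing = −n_y/n_z = −0.45572.
|∇z| = √(a²+b²) = 0.45627, so dip δ = arctan(0.45627) = 24.53°.
True thickness = vertical thickness × cos δ = 99.5 × cos 24.53° = 90.5 ft.

90.5 ft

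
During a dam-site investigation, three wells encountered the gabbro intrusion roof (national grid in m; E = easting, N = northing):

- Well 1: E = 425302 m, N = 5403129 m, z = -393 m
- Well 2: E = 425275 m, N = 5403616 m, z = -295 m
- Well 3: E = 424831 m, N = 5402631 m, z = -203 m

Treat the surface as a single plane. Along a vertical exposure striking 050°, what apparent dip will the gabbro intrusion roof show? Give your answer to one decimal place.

Let the plane be z = a·E + b·N + c.
Well 2−Well 1: −27a + 487b = 98;  Well 3−Well 1: −471a − 498b = 190.
Solving gives a = −0.58205, b = 0.16896.
Unit vector along 050° is (sin 50°, cos 50°) = (0.7660, 0.6428).
Slope in that direction = a·(0.7660) + b·(0.6428) = −0.33727.
Apparent dip = arctan|0.33727| = 18.6° (true dip is 31.2°, so apparent ≤ true as expected).

18.6°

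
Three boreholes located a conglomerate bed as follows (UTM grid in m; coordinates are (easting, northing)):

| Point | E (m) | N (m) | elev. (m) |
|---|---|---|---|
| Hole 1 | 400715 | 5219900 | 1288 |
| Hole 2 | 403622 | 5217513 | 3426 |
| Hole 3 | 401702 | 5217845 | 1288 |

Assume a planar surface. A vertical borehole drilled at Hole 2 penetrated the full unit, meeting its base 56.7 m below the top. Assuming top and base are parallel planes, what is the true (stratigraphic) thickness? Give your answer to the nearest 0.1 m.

33.8 m

Two edge vectors: Hole 1→Hole 2 = (2907, -2387, 2138), Hole 1→Hole 3 = (987, -2055, 0).
Normal n = (Hole 1→Hole 2) × (Hole 1→Hole 3) = (4393590, 2110206, -3617916).
So ∂z/∂E = −n_x/n_z = 1.21440 and ∂z/∂N = −n_y/n_z = 0.58327.
|∇z| = √(a²+b²) = 1.34720, so dip δ = arctan(1.34720) = 53.41°.
True thickness = vertical thickness × cos δ = 56.7 × cos 53.41° = 33.8 m.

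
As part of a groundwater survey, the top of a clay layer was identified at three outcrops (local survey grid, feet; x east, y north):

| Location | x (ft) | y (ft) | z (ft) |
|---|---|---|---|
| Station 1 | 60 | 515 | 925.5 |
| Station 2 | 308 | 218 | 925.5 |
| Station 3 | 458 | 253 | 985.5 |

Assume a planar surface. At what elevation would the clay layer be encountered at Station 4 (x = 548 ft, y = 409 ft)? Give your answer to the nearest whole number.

1059 ft

Let the plane be z = a·x + b·y + c.
Station 2−Station 1: 248a − 297b = 0;  Station 3−Station 1: 398a − 262b = 60.
Solving gives a = 0.33477, b = 0.27954.
Then c = 925.5 − a·60 − b·515 = 761.45.
At (548, 409): z = 183.5 + 114.3 + 761.45 = 1059.2 ft.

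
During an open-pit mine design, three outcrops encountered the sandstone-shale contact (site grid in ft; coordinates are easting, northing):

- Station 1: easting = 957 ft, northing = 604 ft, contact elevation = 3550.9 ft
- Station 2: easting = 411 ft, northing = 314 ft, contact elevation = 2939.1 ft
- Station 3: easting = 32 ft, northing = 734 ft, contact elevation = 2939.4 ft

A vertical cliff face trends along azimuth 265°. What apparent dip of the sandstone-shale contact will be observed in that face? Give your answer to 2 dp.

39.14°

Two edge vectors: Station 1→Station 2 = (-546, -290, -611.8), Station 1→Station 3 = (-925, 130, -611.5).
Normal n = (Station 1→Station 2) × (Station 1→Station 3) = (256869, 232036, -339230).
So ∂z/∂easting = −n_x/n_z = 0.75721 and ∂z/∂northing = −n_y/n_z = 0.68401.
Unit vector along 265° is (sin 265°, cos 265°) = (-0.9962, -0.0872).
Slope in that direction = a·(-0.9962) + b·(-0.0872) = −0.81395.
Apparent dip = arctan|0.81395| = 39.14° (true dip is 45.6°, so apparent ≤ true as expected).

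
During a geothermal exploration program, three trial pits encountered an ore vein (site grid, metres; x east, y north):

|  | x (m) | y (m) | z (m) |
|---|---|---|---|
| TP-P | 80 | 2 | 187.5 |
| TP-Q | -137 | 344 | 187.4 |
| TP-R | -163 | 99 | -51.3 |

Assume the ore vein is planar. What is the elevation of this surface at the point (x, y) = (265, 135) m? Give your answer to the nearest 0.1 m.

Let the plane be z = a·x + b·y + c.
TP-Q−TP-P: −217a + 342b = −0.1;  TP-R−TP-P: −243a + 97b = −238.8.
Solving gives a = 1.31589, b = 0.83464.
Then c = 187.5 − a·80 − b·2 = 80.56.
At (265, 135): z = 348.7 + 112.7 + 80.56 = 541.9 m.

541.9 m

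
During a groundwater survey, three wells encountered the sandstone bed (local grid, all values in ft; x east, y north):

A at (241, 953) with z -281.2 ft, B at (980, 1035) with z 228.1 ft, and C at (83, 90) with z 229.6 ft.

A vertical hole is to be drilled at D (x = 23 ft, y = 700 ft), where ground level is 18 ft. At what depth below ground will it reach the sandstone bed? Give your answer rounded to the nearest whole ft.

Let the plane be z = a·x + b·y + c.
B−A: 739a + 82b = 509.3;  C−A: −158a − 863b = 510.8.
Solving gives a = 0.77050, b = −0.73295.
Then c = -281.2 − a·241 − b·953 = 231.61.
At (23, 700): z_contact = 17.7 − 513.1 + 231.61 = -263.7 ft.
Depth below ground = 18 − (-263.7) = 282 ft.

282 ft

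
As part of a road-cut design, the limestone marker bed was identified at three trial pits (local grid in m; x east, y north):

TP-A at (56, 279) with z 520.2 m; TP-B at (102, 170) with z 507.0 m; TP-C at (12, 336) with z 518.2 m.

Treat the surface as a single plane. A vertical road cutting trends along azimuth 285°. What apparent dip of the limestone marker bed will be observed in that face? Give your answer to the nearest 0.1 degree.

Two edge vectors: TP-A→TP-B = (46, -109, -13.2), TP-A→TP-C = (-44, 57, -2).
Normal n = (TP-A→TP-B) × (TP-A→TP-C) = (970.4, 672.8, -2174).
So ∂z/∂x = −n_x/n_z = 0.44637 and ∂z/∂y = −n_y/n_z = 0.30948.
Unit vector along 285° is (sin 285°, cos 285°) = (-0.9659, 0.2588).
Slope in that direction = a·(-0.9659) + b·(0.2588) = −0.35106.
Apparent dip = arctan|0.35106| = 19.3° (true dip is 28.5°, so apparent ≤ true as expected).

19.3°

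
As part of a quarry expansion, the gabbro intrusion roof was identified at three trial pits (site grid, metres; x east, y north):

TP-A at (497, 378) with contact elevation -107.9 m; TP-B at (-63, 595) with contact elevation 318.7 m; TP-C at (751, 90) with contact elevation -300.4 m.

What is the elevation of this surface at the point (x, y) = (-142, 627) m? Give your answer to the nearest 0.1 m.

Let the plane be z = a·x + b·y + c.
TP-B−TP-A: −560a + 217b = 426.6;  TP-C−TP-A: 254a − 288b = −192.5.
Solving gives a = −0.76382, b = −0.00524.
Then c = -107.9 − a·497 − b·378 = 273.70.
At (-142, 627): z = 108.5 − 3.3 + 273.70 = 378.9 m.

378.9 m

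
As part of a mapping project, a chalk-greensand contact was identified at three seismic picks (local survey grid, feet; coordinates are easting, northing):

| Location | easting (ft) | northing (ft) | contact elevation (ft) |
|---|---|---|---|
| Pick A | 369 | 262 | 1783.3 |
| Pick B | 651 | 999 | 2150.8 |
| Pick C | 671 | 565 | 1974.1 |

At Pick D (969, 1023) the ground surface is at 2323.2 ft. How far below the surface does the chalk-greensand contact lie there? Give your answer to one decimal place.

Let the plane be z = a·easting + b·northing + c.
Pick B−Pick A: 282a + 737b = 367.5;  Pick C−Pick A: 302a + 303b = 190.8.
Solving gives a = 0.213429, b = 0.416978.
Then c = 1783.3 − a·369 − b·262 = 1595.30.
At (969, 1023): z_contact = 206.81 + 426.57 + 1595.30 = 2228.68 ft.
Depth below ground = 2323.2 − 2228.68 = 94.5 ft.

94.5 ft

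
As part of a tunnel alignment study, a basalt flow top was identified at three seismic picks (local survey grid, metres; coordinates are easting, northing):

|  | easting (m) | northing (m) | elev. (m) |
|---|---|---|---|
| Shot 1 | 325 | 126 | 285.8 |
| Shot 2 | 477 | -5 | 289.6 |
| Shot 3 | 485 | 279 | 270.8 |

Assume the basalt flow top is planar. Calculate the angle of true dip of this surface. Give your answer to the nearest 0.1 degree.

Let the plane be z = a·easting + b·northing + c.
Shot 2−Shot 1: 152a − 131b = 3.8;  Shot 3−Shot 1: 160a + 153b = −15.
Solving gives a = −0.03129, b = −0.06532.
Gradient magnitude |∇z| = √(a² + b²) = √(0.00098 + 0.00427) = 0.07242.
True dip = arctan(0.07242) = 4.1°, dipping toward NNE (azimuth ≈ 026°).

4.1°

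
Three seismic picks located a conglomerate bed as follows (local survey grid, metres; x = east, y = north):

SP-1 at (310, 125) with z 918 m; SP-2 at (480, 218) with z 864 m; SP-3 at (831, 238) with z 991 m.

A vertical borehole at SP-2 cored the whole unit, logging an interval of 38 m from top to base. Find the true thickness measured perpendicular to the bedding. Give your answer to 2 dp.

Two edge vectors: SP-1→SP-2 = (170, 93, -54), SP-1→SP-3 = (521, 113, 73).
Normal n = (SP-1→SP-2) × (SP-1→SP-3) = (12891, -40544, -29243).
So ∂z/∂x = −n_x/n_z = 0.44082 and ∂z/∂y = −n_y/n_z = −1.38645.
|∇z| = √(a²+b²) = 1.45484, so dip δ = arctan(1.45484) = 55.50°.
True thickness = vertical thickness × cos δ = 38 × cos 55.50° = 21.53 m.

21.53 m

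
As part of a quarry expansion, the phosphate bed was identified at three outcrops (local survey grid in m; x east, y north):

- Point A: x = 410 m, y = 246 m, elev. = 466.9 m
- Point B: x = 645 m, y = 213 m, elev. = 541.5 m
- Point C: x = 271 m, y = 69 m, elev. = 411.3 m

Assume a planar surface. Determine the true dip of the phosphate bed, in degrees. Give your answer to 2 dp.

Two edge vectors: Point A→Point B = (235, -33, 74.6), Point A→Point C = (-139, -177, -55.6).
Normal n = (Point A→Point B) × (Point A→Point C) = (15039, 2696.6, -46182).
So ∂z/∂x = −n_x/n_z = 0.32565 and ∂z/∂y = −n_y/n_z = 0.05839.
Gradient magnitude |∇z| = √(a² + b²) = √(0.10605 + 0.00341) = 0.33084.
True dip = arctan(0.33084) = 18.31°, dipping toward W (azimuth ≈ 260°).

18.31°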